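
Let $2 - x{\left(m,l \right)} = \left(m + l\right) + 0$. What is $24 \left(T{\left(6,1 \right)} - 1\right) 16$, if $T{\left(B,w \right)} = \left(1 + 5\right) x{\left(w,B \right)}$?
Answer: $-11904$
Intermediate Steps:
$x{\left(m,l \right)} = 2 - l - m$ ($x{\left(m,l \right)} = 2 - \left(\left(m + l\right) + 0\right) = 2 - \left(\left(l + m\right) + 0\right) = 2 - \left(l + m\right) = 2 - l - m$)
$T{\left(B,w \right)} = 12 - 6 B - 6 w$ ($T{\left(B,w \right)} = \left(1 + 5\right) \left(2 - B - w\right) = 6 \left(2 - B - w\right) = 12 - 6 B - 6 w$)
$24 \left(T{\left(6,1 \right)} - 1\right) 16 = 24 \left(\left(12 - 36 - 6\right) - 1\right) 16 = 24 \left(-30 - 1\right) 16 = 24 \left(-31\right) 16 = \left(-744\right) 16 = -11904$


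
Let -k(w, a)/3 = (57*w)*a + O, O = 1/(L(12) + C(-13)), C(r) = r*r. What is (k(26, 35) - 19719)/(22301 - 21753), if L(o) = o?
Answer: -7933638/24797 ≈ -319.94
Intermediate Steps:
C(r) = r²
O = 1/181 (O = 1/(12 + (-13)²) = 1/(12 + 169) = 1/181 ≈ 0.0055249)
k(w, a) = -3/181 - 171*a*w (k(w, a) = -3*((57*w)*a + 1/181) = -3*(57*a*w + 1/181) = -3*(1/181 + 57*a*w) = -3/181 - 171*a*w)
(k(26, 35) - 19719)/(22301 - 21753) = ((-3/181 - 171*35*26) - 19719)/(22301 - 21753) = ((-3/181 - 155610) - 19719)/548 = (-28165413/181 - 19719)*(1/548) = -31734552/181*1/548 = -7933638/24797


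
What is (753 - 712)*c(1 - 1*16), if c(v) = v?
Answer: -615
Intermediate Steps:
(753 - 712)*c(1 - 1*16) = (753 - 712)*(1 - 1*16) = 41*(1 - 16) = 41*(-15) = -615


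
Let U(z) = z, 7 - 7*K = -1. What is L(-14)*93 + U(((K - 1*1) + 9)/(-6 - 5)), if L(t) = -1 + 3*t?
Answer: -307987/77 ≈ -3999.8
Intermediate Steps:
K = 8/7 (K = 1 - 1/7*(-1) = 1 + 1/7 = 8/7 ≈ 1.1429)
L(-14)*93 + U(((K - 1*1) + 9)/(-6 - 5)) = (-1 + 3*(-14))*93 + ((8/7 - 1*1) + 9)/(-6 - 5) = (-1 - 42)*93 + ((8/7 - 1) + 9)/(-11) = -43*93 + (1/7 + 9)*(-1/11) = -3999 + (64/7)*(-1/11) = -3999 - 64/77 = -307987/77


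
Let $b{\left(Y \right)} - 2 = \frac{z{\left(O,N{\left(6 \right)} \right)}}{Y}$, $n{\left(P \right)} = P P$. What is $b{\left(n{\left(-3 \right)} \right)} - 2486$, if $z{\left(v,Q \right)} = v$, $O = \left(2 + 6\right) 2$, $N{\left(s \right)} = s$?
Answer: $- \frac{22340}{9} \approx -2482.2$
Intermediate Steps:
$n{\left(P \right)} = P^{2}$
$O = 16$ ($O = 8 \cdot 2 = 16$)
$b{\left(Y \right)} = 2 + \frac{16}{Y}$
$b{\left(n{\left(-3 \right)} \right)} - 2486 = \left(2 + \frac{16}{\left(-3\right)^{2}}\right) - 2486 = \left(2 + \frac{16}{9}\right) - 2486 = \frac{34}{9} - 2486 = - \frac{22340}{9}$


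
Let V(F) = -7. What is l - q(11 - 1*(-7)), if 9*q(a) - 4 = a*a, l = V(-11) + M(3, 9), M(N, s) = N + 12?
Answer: -256/9 ≈ -28.444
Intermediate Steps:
M(N, s) = 12 + N
l = 8 (l = -7 + (12 + 3) = -7 + 15 = 8)
q(a) = 4/9 + a**2/9 (q(a) = 4/9 + (a*a)/9 = 4/9 + a**2/9)
l - q(11 - 1*(-7)) = 8 - (4/9 + (11 - 1*(-7))**2/9) = 8 - (4/9 + (11 + 7)**2/9) = 8 - (4/9 + (1/9)*18**2) = 8 - (4/9 + (1/9)*324) = 8 - (4/9 + 36) = 8 - 1*328/9 = 8 - 328/9 = -256/9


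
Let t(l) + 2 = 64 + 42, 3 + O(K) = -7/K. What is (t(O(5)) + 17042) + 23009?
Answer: 40155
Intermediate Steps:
O(K) = -3 - 7/K
t(l) = 104 (t(l) = -2 + (64 + 42) = -2 + 106 = 104)
(t(O(5)) + 17042) + 23009 = (104 + 17042) + 23009 = 17146 + 23009 = 40155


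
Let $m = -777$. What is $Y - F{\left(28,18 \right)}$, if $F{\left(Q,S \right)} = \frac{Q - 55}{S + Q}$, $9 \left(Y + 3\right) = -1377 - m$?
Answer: $- \frac{9533}{138} \approx -69.08$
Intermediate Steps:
$Y = - \frac{209}{3}$ ($Y = -3 + \frac{-1377 - -777}{9} = -3 + \frac{-1377 + 777}{9} = -3 + \frac{1}{9} \left(-600\right) = -3 - \frac{200}{3} = - \frac{209}{3} \approx -69.667$)
$F{\left(Q,S \right)} = \frac{-55 + Q}{Q + S}$
$Y - F{\left(28,18 \right)} = - \frac{209}{3} - \frac{-55 + 28}{28 + 18} = - \frac{209}{3} - \frac{1}{46} \left(-27\right) = - \frac{209}{3} - - \frac{27}{46} = - \frac{209}{3} + \frac{27}{46} = - \frac{9533}{138}$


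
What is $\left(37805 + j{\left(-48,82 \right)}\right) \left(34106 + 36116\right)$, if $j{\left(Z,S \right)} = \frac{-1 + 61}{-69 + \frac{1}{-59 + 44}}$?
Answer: $\frac{687562561940}{259} \approx 2.6547 \cdot 10^{9}$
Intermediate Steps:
$j{\left(Z,S \right)} = - \frac{225}{259}$ ($j{\left(Z,S \right)} = \frac{60}{-69 + \frac{1}{-15}} = \frac{60}{-69 - \frac{1}{15}} = \frac{60}{- \frac{1036}{15}} = 60 \left(- \frac{15}{1036}\right) = - \frac{225}{259}$)
$\left(37805 + j{\left(-48,82 \right)}\right) \left(34106 + 36116\right) = \left(37805 - \frac{225}{259}\right) \left(34106 + 36116\right) = \frac{9791270}{259} \cdot 70222 = \frac{687562561940}{259}$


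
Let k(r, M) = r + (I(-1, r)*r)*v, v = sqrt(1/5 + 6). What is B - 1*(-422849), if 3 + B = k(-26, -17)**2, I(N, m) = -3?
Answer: 2306214/5 - 4056*sqrt(155)/5 ≈ 4.5114e+5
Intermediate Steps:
v = sqrt(155)/5 (v = sqrt(1/5 + 6) = sqrt(31/5) = sqrt(155)/5 ≈ 2.4900)
k(r, M) = r - 3*r*sqrt(155)/5 (k(r, M) = r + (-3*r)*(sqrt(155)/5) = r - 3*r*sqrt(155)/5)
B = -3 + (-26 + 78*sqrt(155)/5)**2 (B = -3 + ((1/5)*(-26)*(5 - 3*sqrt(155)))**2 = -3 + (-26 + 78*sqrt(155)/5)**2 ≈ 28294.)
B - 1*(-422849) = (191969/5 - 4056*sqrt(155)/5) - 1*(-422849) = (191969/5 - 4056*sqrt(155)/5) + 422849 = 2306214/5 - 4056*sqrt(155)/5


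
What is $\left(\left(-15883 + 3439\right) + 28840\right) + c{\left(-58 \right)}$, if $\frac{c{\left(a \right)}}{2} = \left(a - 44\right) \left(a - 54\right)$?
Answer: $39244$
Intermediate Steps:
$c{\left(a \right)} = 2 \left(-54 + a\right) \left(-44 + a\right)$ ($c{\left(a \right)} = 2 \left(a - 44\right) \left(a - 54\right) = 2 \left(-44 + a\right) \left(-54 + a\right) = 2 \left(-54 + a\right) \left(-44 + a\right)$)
$\left(\left(-15883 + 3439\right) + 28840\right) + c{\left(-58 \right)} = \left(\left(-15883 + 3439\right) + 28840\right) + \left(4752 - -11368 + 2 \left(-58\right)^{2}\right) = \left(-12444 + 28840\right) + \left(4752 + 11368 + 2 \cdot 3364\right) = 16396 + \left(4752 + 11368 + 6728\right) = 16396 + 22848 = 39244$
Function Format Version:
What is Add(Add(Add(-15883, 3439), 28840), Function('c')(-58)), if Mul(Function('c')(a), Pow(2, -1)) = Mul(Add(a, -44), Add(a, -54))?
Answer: 39244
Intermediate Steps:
Function('c')(a) = Mul(2, Add(-54, a), Add(-44, a)) (Function('c')(a) = Mul(2, Mul(Add(a, -44), Add(a, -54))) = Mul(2, Mul(Add(-44, a), Add(-54, a))) = Mul(2, Mul(Add(-54, a), Add(-44, a))) = Mul(2, Add(-54, a), Add(-44, a)))
Add(Add(Add(-15883, 3439), 28840), Function('c')(-58)) = Add(Add(Add(-15883, 3439), 28840), Add(4752, Mul(-196, -58), Mul(2, Pow(-58, 2)))) = Add(Add(-12444, 28840), Add(4752, 11368, Mul(2, 3364))) = Add(16396, Add(4752, 11368, 6728)) = Add(16396, 22848) = 39244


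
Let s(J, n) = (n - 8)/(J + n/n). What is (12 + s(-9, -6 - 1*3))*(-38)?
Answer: -2147/4 ≈ -536.75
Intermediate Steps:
s(J, n) = (-8 + n)/(1 + J) (s(J, n) = (-8 + n)/(J + 1) = (-8 + n)/(1 + J))
(12 + s(-9, -6 - 1*3))*(-38) = (12 + (-8 + (-6 - 1*3))/(1 - 9))*(-38) = (12 + (-8 + (-6 - 3))/(-8))*(-38) = (12 - (-8 - 9)/8)*(-38) = (12 - ⅛*(-17))*(-38) = (12 + 17/8)*(-38) = (113/8)*(-38) = -2147/4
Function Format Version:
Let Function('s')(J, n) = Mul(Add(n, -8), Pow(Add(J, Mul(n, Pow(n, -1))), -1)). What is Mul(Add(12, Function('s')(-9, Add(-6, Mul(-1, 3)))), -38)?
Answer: Rational(-2147, 4) ≈ -536.75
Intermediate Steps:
Function('s')(J, n) = Mul(Pow(Add(1, J), -1), Add(-8, n)) (Function('s')(J, n) = Mul(Add(-8, n), Pow(Add(J, 1), -1)) = Mul(Add(-8, n), Pow(Add(1, J), -1)) = Mul(Pow(Add(1, J), -1), Add(-8, n)))
Mul(Add(12, Function('s')(-9, Add(-6, Mul(-1, 3)))), -38) = Mul(Add(12, Mul(Pow(Add(1, -9), -1), Add(-8, Add(-6, Mul(-1, 3))))), -38) = Mul(Add(12, Mul(Pow(-8, -1), Add(-8, Add(-6, -3)))), -38) = Mul(Add(12, Mul(Rational(-1, 8), Add(-8, -9))), -38) = Mul(Add(12, Mul(Rational(-1, 8), -17)), -38) = Mul(Add(12, Rational(17, 8)), -38) = Mul(Rational(113, 8), -38) = Rational(-2147, 4)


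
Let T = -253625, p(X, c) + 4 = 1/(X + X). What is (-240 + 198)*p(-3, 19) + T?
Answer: -253450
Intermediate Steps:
p(X, c) = -4 + 1/(2*X) (p(X, c) = -4 + 1/(X + X) = -4 + 1/(2*X))
(-240 + 198)*p(-3, 19) + T = (-240 + 198)*(-4 + (½)/(-3)) - 253625 = -42*(-4 + (½)*(-⅓)) - 253625 = -42*(-4 - ⅙) - 253625 = -42*(-25/6) - 253625 = 175 - 253625 = -253450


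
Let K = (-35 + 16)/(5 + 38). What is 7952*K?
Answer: -151088/43 ≈ -3513.7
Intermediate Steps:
K = -19/43 ≈ -0.44186
7952*K = 7952*(-19/43) = -151088/43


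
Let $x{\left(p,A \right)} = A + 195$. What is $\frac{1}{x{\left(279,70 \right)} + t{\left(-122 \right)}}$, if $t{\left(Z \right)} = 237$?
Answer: $\frac{1}{502} \approx 0.001992$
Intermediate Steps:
$x{\left(p,A \right)} = 195 + A$
$\frac{1}{x{\left(279,70 \right)} + t{\left(-122 \right)}} = \frac{1}{\left(195 + 70\right) + 237} = \frac{1}{265 + 237} = \frac{1}{502}$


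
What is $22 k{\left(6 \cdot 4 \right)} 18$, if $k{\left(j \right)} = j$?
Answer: $9504$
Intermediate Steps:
$22 k{\left(6 \cdot 4 \right)} 18 = 22 \cdot 6 \cdot 4 \cdot 18 = 22 \cdot 24 \cdot 18 = 528 \cdot 18 = 9504$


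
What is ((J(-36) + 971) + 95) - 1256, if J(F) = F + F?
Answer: -262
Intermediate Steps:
J(F) = 2*F
((J(-36) + 971) + 95) - 1256 = ((2*(-36) + 971) + 95) - 1256 = ((-72 + 971) + 95) - 1256 = (899 + 95) - 1256 = 994 - 1256 = -262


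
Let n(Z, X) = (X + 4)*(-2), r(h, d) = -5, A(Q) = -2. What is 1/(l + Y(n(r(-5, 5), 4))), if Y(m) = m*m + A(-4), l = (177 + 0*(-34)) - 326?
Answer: 1/105 ≈ 0.0095238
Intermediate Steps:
n(Z, X) = -8 - 2*X (n(Z, X) = (4 + X)*(-2) = -8 - 2*X)
l = -149 (l = (177 + 0) - 326 = 177 - 326 = -149)
Y(m) = -2 + m² (Y(m) = m*m - 2 = m² - 2 = -2 + m²)
1/(l + Y(n(r(-5, 5), 4))) = 1/(-149 + (-2 + (-8 - 2*4)²)) = 1/(-149 + (-2 + (-8 - 8)²)) = 1/(-149 + (-2 + (-16)²)) = 1/(-149 + (-2 + 256)) = 1/(-149 + 254) = 1/105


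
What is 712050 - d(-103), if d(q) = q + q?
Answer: 712256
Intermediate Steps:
d(q) = 2*q
712050 - d(-103) = 712050 - 2*(-103) = 712050 - 1*(-206) = 712050 + 206 = 712256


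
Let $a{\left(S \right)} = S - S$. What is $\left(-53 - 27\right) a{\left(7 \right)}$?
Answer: $0$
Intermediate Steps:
$a{\left(S \right)} = 0$
$\left(-53 - 27\right) a{\left(7 \right)} = \left(-53 - 27\right) 0 = \left(-80\right) 0 = 0$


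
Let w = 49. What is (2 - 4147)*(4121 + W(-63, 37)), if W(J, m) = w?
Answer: -17284650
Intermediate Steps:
W(J, m) = 49
(2 - 4147)*(4121 + W(-63, 37)) = (2 - 4147)*(4121 + 49) = -4145*4170 = -17284650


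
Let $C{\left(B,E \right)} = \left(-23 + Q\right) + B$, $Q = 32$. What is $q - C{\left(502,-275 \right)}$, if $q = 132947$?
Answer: $132436$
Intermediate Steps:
$C{\left(B,E \right)} = 9 + B$ ($C{\left(B,E \right)} = \left(-23 + 32\right) + B = 9 + B$)
$q - C{\left(502,-275 \right)} = 132947 - \left(9 + 502\right) = 132947 - 511 = 132436$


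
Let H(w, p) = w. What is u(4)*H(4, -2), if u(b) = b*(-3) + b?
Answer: -32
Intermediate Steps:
u(b) = -2*b (u(b) = -3*b + b = -2*b)
u(4)*H(4, -2) = -2*4*4 = -8*4 = -32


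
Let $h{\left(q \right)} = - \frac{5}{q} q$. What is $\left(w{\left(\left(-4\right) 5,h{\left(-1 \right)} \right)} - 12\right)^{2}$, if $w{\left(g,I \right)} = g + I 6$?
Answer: $3844$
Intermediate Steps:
$h{\left(q \right)} = -5$
$w{\left(g,I \right)} = g + 6 I$
$\left(w{\left(\left(-4\right) 5,h{\left(-1 \right)} \right)} - 12\right)^{2} = \left(\left(\left(-4\right) 5 + 6 \left(-5\right)\right) - 12\right)^{2} = \left(\left(-20 - 30\right) - 12\right)^{2} = \left(-50 - 12\right)^{2} = \left(-62\right)^{2} = 3844$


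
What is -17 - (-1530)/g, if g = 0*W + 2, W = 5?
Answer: 748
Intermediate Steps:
g = 2 (g = 0*5 + 2 = 0 + 2 = 2)
-17 - (-1530)/g = -17 - (-1530)/2 = -17 - 34*(-45/2) = -17 + 765 = 748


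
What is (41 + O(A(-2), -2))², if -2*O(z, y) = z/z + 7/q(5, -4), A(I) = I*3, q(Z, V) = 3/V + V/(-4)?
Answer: 2809/4 ≈ 702.25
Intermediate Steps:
q(Z, V) = 3/V - V/4 (q(Z, V) = 3/V + V*(-¼) = 3/V - V/4)
A(I) = 3*I
O(z, y) = -29/2 (O(z, y) = -(z/z + 7/(3/(-4) - ¼*(-4)))/2 = -(1 + 7/(3*(-¼) + 1))/2 = -(1 + 7/(-¾ + 1))/2 = -(1 + 7/(¼))/2 = -(1 + 7*4)/2 = -(1 + 28)/2 = -½*29 = -29/2)
(41 + O(A(-2), -2))² = (41 - 29/2)² = (53/2)² = 2809/4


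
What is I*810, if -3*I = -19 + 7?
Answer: 3240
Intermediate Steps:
I = 4 (I = -(-19 + 7)/3 = -⅓*(-12) = 4)
I*810 = 4*810 = 3240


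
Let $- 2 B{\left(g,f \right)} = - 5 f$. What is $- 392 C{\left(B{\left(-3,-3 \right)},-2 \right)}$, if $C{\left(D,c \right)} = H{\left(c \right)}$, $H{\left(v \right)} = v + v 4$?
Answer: $3920$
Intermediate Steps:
$H{\left(v \right)} = 5 v$ ($H{\left(v \right)} = v + 4 v = 5 v$)
$B{\left(g,f \right)} = \frac{5 f}{2}$ ($B{\left(g,f \right)} = - \frac{\left(-5\right) f}{2} = \frac{5 f}{2}$)
$C{\left(D,c \right)} = 5 c$
$- 392 C{\left(B{\left(-3,-3 \right)},-2 \right)} = - 392 \cdot 5 \left(-2\right) = \left(-392\right) \left(-10\right) = 3920$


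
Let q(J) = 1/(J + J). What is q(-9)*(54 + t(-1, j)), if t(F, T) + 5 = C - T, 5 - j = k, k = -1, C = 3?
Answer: -23/9 ≈ -2.5556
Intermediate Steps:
j = 6 (j = 5 - 1*(-1) = 5 + 1 = 6)
q(J) = 1/(2*J)
t(F, T) = -2 - T (t(F, T) = -5 + (3 - T) = -2 - T)
q(-9)*(54 + t(-1, j)) = ((½)/(-9))*(54 + (-2 - 1*6)) = ((½)*(-⅑))*(54 + (-2 - 6)) = -(54 - 8)/18 = -1/18*46 = -23/9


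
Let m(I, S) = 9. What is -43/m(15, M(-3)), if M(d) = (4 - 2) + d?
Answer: -43/9 ≈ -4.7778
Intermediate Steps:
M(d) = 2 + d
-43/m(15, M(-3)) = -43/9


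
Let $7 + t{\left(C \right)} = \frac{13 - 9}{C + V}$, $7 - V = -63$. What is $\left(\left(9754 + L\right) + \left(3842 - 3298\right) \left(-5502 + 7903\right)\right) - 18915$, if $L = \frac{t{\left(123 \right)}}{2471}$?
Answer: $\frac{618535082302}{476903} \approx 1.297 \cdot 10^{6}$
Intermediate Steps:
$V = 70$ ($V = 7 - -63 = 7 + 63 = 70$)
$t{\left(C \right)} = -7 + \frac{4}{70 + C}$ ($t{\left(C \right)} = -7 + \frac{13 - 9}{C + 70} = -7 + \frac{4}{70 + C}$)
$L = - \frac{1347}{476903}$ ($L = \frac{\frac{1}{70 + 123} \left(-486 - 861\right)}{2471} = \frac{-486 - 861}{193} \cdot \frac{1}{2471} = \frac{1}{193} \left(-1347\right) \frac{1}{2471} = \left(- \frac{1347}{193}\right) \frac{1}{2471} = - \frac{1347}{476903} \approx -0.0028245$)
$\left(\left(9754 + L\right) + \left(3842 - 3298\right) \left(-5502 + 7903\right)\right) - 18915 = \left(\left(9754 - \frac{1347}{476903}\right) + \left(3842 - 3298\right) \left(-5502 + 7903\right)\right) - 18915 = \left(\frac{4651710515}{476903} + 544 \cdot 2401\right) - 18915 = \left(\frac{4651710515}{476903} + 1306144\right) - 18915 = \frac{627555702547}{476903} - 18915 = \frac{618535082302}{476903}$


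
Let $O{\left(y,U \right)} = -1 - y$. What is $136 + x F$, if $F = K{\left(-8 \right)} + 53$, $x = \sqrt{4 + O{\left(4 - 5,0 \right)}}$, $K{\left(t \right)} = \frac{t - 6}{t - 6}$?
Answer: $244$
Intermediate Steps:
$K{\left(t \right)} = 1$ ($K{\left(t \right)} = \frac{-6 + t}{-6 + t} = 1$)
$x = 2$ ($x = \sqrt{4 - \left(5 - 5\right)} = \sqrt{4 - 0} = \sqrt{4 + \left(-1 + 1\right)} = \sqrt{4 + 0} = \sqrt{4} = 2$)
$F = 54$ ($F = 1 + 53 = 54$)
$136 + x F = 136 + 2 \cdot 54 = 136 + 108 = 244$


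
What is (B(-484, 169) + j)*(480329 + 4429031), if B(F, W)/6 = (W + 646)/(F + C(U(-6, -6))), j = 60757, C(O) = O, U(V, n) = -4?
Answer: 18191956270420/61 ≈ 2.9823e+11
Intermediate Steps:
B(F, W) = 6*(646 + W)/(-4 + F) (B(F, W) = 6*((W + 646)/(F - 4)) = 6*((646 + W)/(-4 + F)) = 6*(646 + W)/(-4 + F))
(B(-484, 169) + j)*(480329 + 4429031) = (6*(646 + 169)/(-4 - 484) + 60757)*(480329 + 4429031) = (6*815/(-488) + 60757)*4909360 = (6*(-1/488)*815 + 60757)*4909360 = (-2445/244 + 60757)*4909360 = (14822263/244)*4909360 = 18191956270420/61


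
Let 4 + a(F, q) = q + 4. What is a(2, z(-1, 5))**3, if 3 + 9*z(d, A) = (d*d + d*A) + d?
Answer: -512/729 ≈ -0.70233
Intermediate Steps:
z(d, A) = -1/3 + d/9 + d**2/9 + A*d/9 (z(d, A) = -1/3 + ((d*d + d*A) + d)/9 = -1/3 + ((d**2 + A*d) + d)/9 = -1/3 + (d + d**2 + A*d)/9 = -1/3 + (d/9 + d**2/9 + A*d/9) = -1/3 + d/9 + d**2/9 + A*d/9)
a(F, q) = q (a(F, q) = -4 + (q + 4) = -4 + (4 + q) = q)
a(2, z(-1, 5))**3 = (-1/3 + (1/9)*(-1) + (1/9)*(-1)**2 + (1/9)*5*(-1))**3 = (-1/3 - 1/9 + (1/9)*1 - 5/9)**3 = (-1/3 - 1/9 + 1/9 - 5/9)**3 = (-8/9)**3 = -512/729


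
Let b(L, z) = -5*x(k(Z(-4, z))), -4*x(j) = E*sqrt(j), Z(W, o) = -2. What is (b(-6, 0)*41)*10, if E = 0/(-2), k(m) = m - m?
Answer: 0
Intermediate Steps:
k(m) = 0
E = 0 (E = 0*(-1/2) = 0)
x(j) = 0 (x(j) = -0*sqrt(j) = -1/4*0 = 0)
b(L, z) = 0 (b(L, z) = -5*0 = 0)
(b(-6, 0)*41)*10 = (0*41)*10 = 0*10 = 0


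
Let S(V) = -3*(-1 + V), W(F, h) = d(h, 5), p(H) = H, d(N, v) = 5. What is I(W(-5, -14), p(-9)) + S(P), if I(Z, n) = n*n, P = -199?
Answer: 681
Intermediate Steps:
W(F, h) = 5
S(V) = 3 - 3*V
I(Z, n) = n²
I(W(-5, -14), p(-9)) + S(P) = (-9)² + (3 - 3*(-199)) = 81 + (3 + 597) = 81 + 600 = 681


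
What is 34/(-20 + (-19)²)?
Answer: 34/341 ≈ 0.099707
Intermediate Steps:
34/(-20 + (-19)²) = 34/(-20 + 361) = 34/341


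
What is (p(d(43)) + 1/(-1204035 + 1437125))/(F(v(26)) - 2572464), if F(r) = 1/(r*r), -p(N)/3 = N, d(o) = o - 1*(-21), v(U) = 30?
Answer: 4027795110/53965407015091 ≈ 7.4637e-5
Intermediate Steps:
d(o) = 21 + o (d(o) = o + 21 = 21 + o)
p(N) = -3*N
F(r) = r⁻²
(p(d(43)) + 1/(-1204035 + 1437125))/(F(v(26)) - 2572464) = (-3*(21 + 43) + 1/(-1204035 + 1437125))/(30⁻² - 2572464) = (-3*64 + 1/233090)/(1/900 - 2572464) = (-192 + 1/233090)/(-2315217599/900) = -44753279/233090*(-900/2315217599) = 4027795110/53965407015091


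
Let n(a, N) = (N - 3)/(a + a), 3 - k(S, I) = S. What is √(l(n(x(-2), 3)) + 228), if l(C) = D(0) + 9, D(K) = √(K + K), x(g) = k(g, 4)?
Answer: √237 ≈ 15.395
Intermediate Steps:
k(S, I) = 3 - S
x(g) = 3 - g
D(K) = √2*√K (D(K) = √(2*K) = √2*√K)
n(a, N) = (-3 + N)/(2*a) (n(a, N) = (-3 + N)/((2*a)) = (-3 + N)*(1/(2*a)) = (-3 + N)/(2*a))
l(C) = 9 (l(C) = √2*√0 + 9 = √2*0 + 9 = 0 + 9 = 9)
√(l(n(x(-2), 3)) + 228) = √(9 + 228) = √237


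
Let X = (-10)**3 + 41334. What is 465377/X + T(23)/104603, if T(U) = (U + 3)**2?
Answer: 48707096115/4219057402 ≈ 11.545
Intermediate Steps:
T(U) = (3 + U)**2
X = 40334 (X = -1000 + 41334 = 40334)
465377/X + T(23)/104603 = 465377/40334 + (3 + 23)**2/104603 = 465377*(1/40334) + 26**2*(1/104603) = 465377/40334 + 676*(1/104603) = 465377/40334 + 676/104603 = 48707096115/4219057402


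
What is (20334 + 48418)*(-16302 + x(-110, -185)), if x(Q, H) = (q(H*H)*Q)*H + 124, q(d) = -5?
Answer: -8107785856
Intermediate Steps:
x(Q, H) = 124 - 5*H*Q (x(Q, H) = (-5*Q)*H + 124 = -5*H*Q + 124 = 124 - 5*H*Q)
(20334 + 48418)*(-16302 + x(-110, -185)) = (20334 + 48418)*(-16302 + (124 - 5*(-185)*(-110))) = 68752*(-16302 + (124 - 101750)) = 68752*(-16302 - 101626) = 68752*(-117928) = -8107785856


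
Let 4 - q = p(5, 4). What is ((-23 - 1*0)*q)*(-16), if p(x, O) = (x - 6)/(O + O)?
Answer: 1518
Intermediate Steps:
p(x, O) = (-6 + x)/(2*O) (p(x, O) = (-6 + x)/((2*O)) = (-6 + x)*(1/(2*O)) = (-6 + x)/(2*O))
q = 33/8 (q = 4 - (-6 + 5)/(2*4) = 4 - (-1)/(2*4) = 4 - 1*(-⅛) = 4 + ⅛ = 33/8 ≈ 4.1250)
((-23 - 1*0)*q)*(-16) = ((-23 - 1*0)*(33/8))*(-16) = ((-23 + 0)*(33/8))*(-16) = -23*33/8*(-16) = -759/8*(-16) = 1518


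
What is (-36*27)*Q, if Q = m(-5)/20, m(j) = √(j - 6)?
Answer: -243*I*√11/5 ≈ -161.19*I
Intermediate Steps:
m(j) = √(-6 + j)
Q = I*√11/20 (Q = √(-6 - 5)/20 = √(-11)*(1/20) = (I*√11)*(1/20) = I*√11/20 ≈ 0.16583*I)
(-36*27)*Q = (-36*27)*(I*√11/20) = -243*I*√11/5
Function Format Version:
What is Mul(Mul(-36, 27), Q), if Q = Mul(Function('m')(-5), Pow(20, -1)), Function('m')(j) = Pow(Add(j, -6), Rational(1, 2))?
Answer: Mul(Rational(-243, 5), I, Pow(11, Rational(1, 2))) ≈ Mul(-161.19, I)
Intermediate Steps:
Function('m')(j) = Pow(Add(-6, j), Rational(1, 2))
Q = Mul(Rational(1, 20), I, Pow(11, Rational(1, 2))) (Q = Mul(Pow(Add(-6, -5), Rational(1, 2)), Pow(20, -1)) = Mul(Pow(-11, Rational(1, 2)), Rational(1, 20)) = Mul(Mul(I, Pow(11, Rational(1, 2))), Rational(1, 20)) = Mul(Rational(1, 20), I, Pow(11, Rational(1, 2))) ≈ Mul(0.16583, I))
Mul(Mul(-36, 27), Q) = Mul(Mul(-36, 27), Mul(Rational(1, 20), I, Pow(11, Rational(1, 2)))) = Mul(-972, Mul(Rational(1, 20), I, Pow(11, Rational(1, 2)))) = Mul(Rational(-243, 5), I, Pow(11, Rational(1, 2)))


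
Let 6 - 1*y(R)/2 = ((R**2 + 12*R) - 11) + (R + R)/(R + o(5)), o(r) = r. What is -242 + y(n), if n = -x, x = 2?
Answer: -496/3 ≈ -165.33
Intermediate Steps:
n = -2 (n = -1*2 = -2)
y(R) = 34 - 24*R - 2*R**2 - 4*R/(5 + R) (y(R) = 12 - 2*(((R**2 + 12*R) - 11) + (R + R)/(R + 5)) = 12 - 2*((-11 + R**2 + 12*R) + (2*R)/(5 + R)) = 12 - 2*((-11 + R**2 + 12*R) + 2*R/(5 + R)) = 12 - 2*(-11 + R**2 + 12*R + 2*R/(5 + R)) = 12 + (22 - 24*R - 2*R**2 - 4*R/(5 + R)) = 34 - 24*R - 2*R**2 - 4*R/(5 + R))
-242 + y(n) = -242 + 2*(85 - 1*(-2)**3 - 45*(-2) - 17*(-2)**2)/(5 - 2) = -242 + 2*(85 - 1*(-8) + 90 - 17*4)/3 = -242 + 2*(1/3)*(85 + 8 + 90 - 68) = -242 + 2*(1/3)*115 = -242 + 230/3 = -496/3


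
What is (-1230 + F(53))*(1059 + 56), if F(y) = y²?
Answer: 1760585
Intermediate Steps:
(-1230 + F(53))*(1059 + 56) = (-1230 + 53²)*(1059 + 56) = (-1230 + 2809)*1115 = 1579*1115 = 1760585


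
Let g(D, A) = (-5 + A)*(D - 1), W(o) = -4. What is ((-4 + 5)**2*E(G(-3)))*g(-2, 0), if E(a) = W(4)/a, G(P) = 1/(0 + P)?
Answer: 180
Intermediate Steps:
g(D, A) = (-1 + D)*(-5 + A) (g(D, A) = (-5 + A)*(-1 + D) = (-1 + D)*(-5 + A))
G(P) = 1/P
E(a) = -4/a
((-4 + 5)**2*E(G(-3)))*g(-2, 0) = ((-4 + 5)**2*(-4/(1/(-3))))*(5 - 1*0 - 5*(-2) + 0*(-2)) = (1**2*(-4/(-1/3)))*(5 + 0 + 10 + 0) = (1*(-4*(-3)))*15 = (1*12)*15 = 12*15 = 180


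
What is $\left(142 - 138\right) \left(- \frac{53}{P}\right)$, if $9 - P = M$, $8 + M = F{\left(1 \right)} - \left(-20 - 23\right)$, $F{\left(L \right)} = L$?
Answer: $\frac{212}{27} \approx 7.8519$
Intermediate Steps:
$M = 36$ ($M = -8 + \left(1 - \left(-20 - 23\right)\right) = -8 + \left(1 - -43\right) = -8 + \left(1 + 43\right) = -8 + 44 = 36$)
$P = -27$ ($P = 9 - 36 = -27$)
$\left(142 - 138\right) \left(- \frac{53}{P}\right) = \left(142 - 138\right) \left(- \frac{53}{-27}\right) = 4 \left(\left(-53\right) \left(- \frac{1}{27}\right)\right) = 4 \cdot \frac{53}{27} = \frac{212}{27}$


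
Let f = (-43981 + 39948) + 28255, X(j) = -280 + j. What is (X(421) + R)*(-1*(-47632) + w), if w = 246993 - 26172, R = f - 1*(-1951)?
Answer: 7064072242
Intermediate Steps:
f = 24222 (f = -4033 + 28255 = 24222)
R = 26173 (R = 24222 - 1*(-1951) = 24222 + 1951 = 26173)
w = 220821
(X(421) + R)*(-1*(-47632) + w) = ((-280 + 421) + 26173)*(-1*(-47632) + 220821) = (141 + 26173)*(47632 + 220821) = 26314*268453 = 7064072242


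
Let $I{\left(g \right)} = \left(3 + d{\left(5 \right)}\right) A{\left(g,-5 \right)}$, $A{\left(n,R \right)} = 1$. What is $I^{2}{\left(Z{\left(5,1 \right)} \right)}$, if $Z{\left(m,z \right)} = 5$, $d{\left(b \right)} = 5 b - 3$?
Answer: $625$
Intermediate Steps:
$d{\left(b \right)} = -3 + 5 b$
$I{\left(g \right)} = 25$ ($I{\left(g \right)} = \left(3 + \left(-3 + 5 \cdot 5\right)\right) 1 = \left(3 + \left(-3 + 25\right)\right) 1 = \left(3 + 22\right) 1 = 25 \cdot 1 = 25$)
$I^{2}{\left(Z{\left(5,1 \right)} \right)} = 25^{2} = 625$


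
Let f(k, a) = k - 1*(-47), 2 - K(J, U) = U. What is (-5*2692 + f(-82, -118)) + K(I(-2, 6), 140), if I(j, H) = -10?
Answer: -13633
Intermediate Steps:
K(J, U) = 2 - U
f(k, a) = 47 + k (f(k, a) = k + 47 = 47 + k)
(-5*2692 + f(-82, -118)) + K(I(-2, 6), 140) = (-5*2692 + (47 - 82)) + (2 - 1*140) = (-13460 - 35) + (2 - 140) = -13495 - 138 = -13633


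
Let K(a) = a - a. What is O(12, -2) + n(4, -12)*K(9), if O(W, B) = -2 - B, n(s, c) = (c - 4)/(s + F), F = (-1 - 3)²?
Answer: 0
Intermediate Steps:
F = 16 (F = (-4)² = 16)
n(s, c) = (-4 + c)/(16 + s) (n(s, c) = (c - 4)/(s + 16) = (-4 + c)/(16 + s))
K(a) = 0
O(12, -2) + n(4, -12)*K(9) = (-2 - 1*(-2)) + ((-4 - 12)/(16 + 4))*0 = (-2 + 2) + (-16/20)*0 = 0 + ((1/20)*(-16))*0 = 0 - ⅘*0 = 0 + 0 = 0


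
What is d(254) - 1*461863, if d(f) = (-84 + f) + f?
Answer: -461439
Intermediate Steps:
d(f) = -84 + 2*f
d(254) - 1*461863 = (-84 + 2*254) - 1*461863 = (-84 + 508) - 461863 = 424 - 461863 = -461439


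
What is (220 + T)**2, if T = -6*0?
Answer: 48400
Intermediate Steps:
T = 0
(220 + T)**2 = (220 + 0)**2 = 220**2 = 48400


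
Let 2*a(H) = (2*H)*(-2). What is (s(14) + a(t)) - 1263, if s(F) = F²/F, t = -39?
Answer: -1171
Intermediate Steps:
s(F) = F
a(H) = -2*H (a(H) = ((2*H)*(-2))/2 = (-4*H)/2 = -2*H)
(s(14) + a(t)) - 1263 = (14 - 2*(-39)) - 1263 = (14 + 78) - 1263 = 92 - 1263 = -1171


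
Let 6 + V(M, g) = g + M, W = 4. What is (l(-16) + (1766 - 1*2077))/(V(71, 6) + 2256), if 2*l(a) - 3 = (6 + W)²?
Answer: -519/4654 ≈ -0.11152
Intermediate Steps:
V(M, g) = -6 + M + g (V(M, g) = -6 + (g + M) = -6 + (M + g) = -6 + M + g)
l(a) = 103/2 (l(a) = 3/2 + (6 + 4)²/2 = 3/2 + (½)*10² = 3/2 + (½)*100 = 3/2 + 50 = 103/2)
(l(-16) + (1766 - 1*2077))/(V(71, 6) + 2256) = (103/2 + (1766 - 1*2077))/((-6 + 71 + 6) + 2256) = (103/2 + (1766 - 2077))/(71 + 2256) = (103/2 - 311)/2327 = -519/2*1/2327 = -519/4654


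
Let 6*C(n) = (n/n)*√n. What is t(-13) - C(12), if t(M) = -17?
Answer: -17 - √3/3 ≈ -17.577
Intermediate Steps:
C(n) = √n/6 (C(n) = ((n/n)*√n)/6 = (1*√n)/6 = √n/6)
t(-13) - C(12) = -17 - √12/6 = -17 - 2*√3/6 = -17 - √3/3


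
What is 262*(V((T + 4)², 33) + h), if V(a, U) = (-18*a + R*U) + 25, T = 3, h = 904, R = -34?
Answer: -281650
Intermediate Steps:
V(a, U) = 25 - 34*U - 18*a (V(a, U) = (-18*a - 34*U) + 25 = (-34*U - 18*a) + 25 = 25 - 34*U - 18*a)
262*(V((T + 4)², 33) + h) = 262*((25 - 34*33 - 18*(3 + 4)²) + 904) = 262*((25 - 1122 - 18*7²) + 904) = 262*((25 - 1122 - 18*49) + 904) = 262*((25 - 1122 - 882) + 904) = 262*(-1979 + 904) = 262*(-1075) = -281650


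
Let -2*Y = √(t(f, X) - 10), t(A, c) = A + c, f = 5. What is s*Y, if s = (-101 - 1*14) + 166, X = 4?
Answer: -51*I/2 ≈ -25.5*I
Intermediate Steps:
s = 51 (s = (-101 - 14) + 166 = -115 + 166 = 51)
Y = -I/2 (Y = -√((5 + 4) - 10)/2 = -√(9 - 10)/2 = -I/2 ≈ -0.5*I)
s*Y = 51*(-I/2) = -51*I/2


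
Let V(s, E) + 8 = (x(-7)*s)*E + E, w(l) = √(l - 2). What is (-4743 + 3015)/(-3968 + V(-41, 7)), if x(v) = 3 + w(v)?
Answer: 132480/382067 - 23616*I/382067 ≈ 0.34675 - 0.061811*I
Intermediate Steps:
w(l) = √(-2 + l)
x(v) = 3 + √(-2 + v)
V(s, E) = -8 + E + E*s*(3 + 3*I) (V(s, E) = -8 + (((3 + √(-2 - 7))*s)*E + E) = -8 + (((3 + √(-9))*s)*E + E) = -8 + (((3 + 3*I)*s)*E + E) = -8 + ((s*(3 + 3*I))*E + E) = -8 + (E*s*(3 + 3*I) + E) = -8 + (E + E*s*(3 + 3*I)) = -8 + E + E*s*(3 + 3*I))
(-4743 + 3015)/(-3968 + V(-41, 7)) = (-4743 + 3015)/(-3968 + (-8 + 7 + 3*7*(-41)*(1 + I))) = -1728/(-3968 + (-8 + 7 + (-861 - 861*I))) = -1728/(-3968 + (-862 - 861*I)) = -1728*(-4830 + 861*I)/24070221 = -192*(-4830 + 861*I)/2674469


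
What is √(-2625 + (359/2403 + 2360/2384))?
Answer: I*√149499014636778/238698 ≈ 51.224*I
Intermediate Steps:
√(-2625 + (359/2403 + 2360/2384)) = √(-2625 + (359*(1/2403) + 2360*(1/2384))) = √(-2625 + (359/2403 + 295/298)) = √(-2625 + 815867/716094) = √(-1878930883/716094) = I*√149499014636778/238698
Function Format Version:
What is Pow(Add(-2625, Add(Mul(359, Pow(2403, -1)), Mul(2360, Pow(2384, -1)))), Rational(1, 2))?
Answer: Mul(Rational(1, 238698), I, Pow(149499014636778, Rational(1, 2))) ≈ Mul(51.224, I)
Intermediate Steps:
Pow(Add(-2625, Add(Mul(359, Pow(2403, -1)), Mul(2360, Pow(2384, -1)))), Rational(1, 2)) = Pow(Add(-2625, Add(Mul(359, Rational(1, 2403)), Mul(2360, Rational(1, 2384)))), Rational(1, 2)) = Pow(Add(-2625, Add(Rational(359, 2403), Rational(295, 298))), Rational(1, 2)) = Pow(Add(-2625, Rational(815867, 716094)), Rational(1, 2)) = Pow(Rational(-1878930883, 716094), Rational(1, 2)) = Mul(Rational(1, 238698), I, Pow(149499014636778, Rational(1, 2)))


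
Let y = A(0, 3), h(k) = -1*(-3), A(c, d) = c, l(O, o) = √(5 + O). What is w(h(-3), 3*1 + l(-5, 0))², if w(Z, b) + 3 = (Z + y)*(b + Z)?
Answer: 225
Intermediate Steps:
h(k) = 3
y = 0
w(Z, b) = -3 + Z*(Z + b) (w(Z, b) = -3 + (Z + 0)*(b + Z) = -3 + Z*(Z + b))
w(h(-3), 3*1 + l(-5, 0))² = (-3 + 3² + 3*(3*1 + √(5 - 5)))² = (-3 + 9 + 3*(3 + √0))² = (-3 + 9 + 3*(3 + 0))² = (-3 + 9 + 3*3)² = (-3 + 9 + 9)² = 15² = 225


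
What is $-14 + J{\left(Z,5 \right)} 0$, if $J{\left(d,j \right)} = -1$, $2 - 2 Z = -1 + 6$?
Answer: $-14$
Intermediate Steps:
$Z = - \frac{3}{2}$ ($Z = 1 - \frac{-1 + 6}{2} = 1 - \frac{5}{2} = - \frac{3}{2} \approx -1.5$)
$-14 + J{\left(Z,5 \right)} 0 = -14 - 0 = -14 + 0 = -14$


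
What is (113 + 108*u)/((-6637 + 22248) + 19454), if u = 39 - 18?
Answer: 2381/35065 ≈ 0.067902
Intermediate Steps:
u = 21
(113 + 108*u)/((-6637 + 22248) + 19454) = (113 + 108*21)/((-6637 + 22248) + 19454) = (113 + 2268)/(15611 + 19454) = 2381/35065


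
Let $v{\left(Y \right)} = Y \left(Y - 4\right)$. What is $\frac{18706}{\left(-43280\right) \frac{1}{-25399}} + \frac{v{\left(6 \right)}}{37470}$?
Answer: $\frac{296708510559}{27028360} \approx 10978.0$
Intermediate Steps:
$v{\left(Y \right)} = Y \left(-4 + Y\right)$
$\frac{18706}{\left(-43280\right) \frac{1}{-25399}} + \frac{v{\left(6 \right)}}{37470} = \frac{18706}{\left(-43280\right) \frac{1}{-25399}} + \frac{6 \left(-4 + 6\right)}{37470} = \frac{18706}{\left(-43280\right) \left(- \frac{1}{25399}\right)} + 6 \cdot 2 \cdot \frac{1}{37470} = \frac{18706}{\frac{43280}{25399}} + 12 \cdot \frac{1}{37470} = 18706 \cdot \frac{25399}{43280} + \frac{2}{6245} = \frac{237556847}{21640} + \frac{2}{6245} = \frac{296708510559}{27028360}$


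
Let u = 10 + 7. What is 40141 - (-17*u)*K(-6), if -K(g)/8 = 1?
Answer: 37829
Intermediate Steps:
u = 17
K(g) = -8 (K(g) = -8*1 = -8)
40141 - (-17*u)*K(-6) = 40141 - (-17*17)*(-8) = 40141 - (-289)*(-8) = 40141 - 1*2312 = 40141 - 2312 = 37829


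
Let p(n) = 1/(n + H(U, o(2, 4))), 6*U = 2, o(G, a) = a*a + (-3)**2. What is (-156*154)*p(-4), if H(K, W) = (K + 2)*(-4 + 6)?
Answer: -36036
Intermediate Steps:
o(G, a) = 9 + a**2 (o(G, a) = a**2 + 9 = 9 + a**2)
U = 1/3 (U = (1/6)*2 = 1/3 ≈ 0.33333)
H(K, W) = 4 + 2*K (H(K, W) = (2 + K)*2 = 4 + 2*K)
p(n) = 1/(14/3 + n) (p(n) = 1/(n + (4 + 2*(1/3))) = 1/(n + (4 + 2/3)) = 1/(n + 14/3) = 1/(14/3 + n))
(-156*154)*p(-4) = (-156*154)*(3/(14 + 3*(-4))) = -72072/(14 - 12) = -72072/2 = -24024*3/2 = -36036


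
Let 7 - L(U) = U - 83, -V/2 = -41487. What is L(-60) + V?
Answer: 83124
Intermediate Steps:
V = 82974 (V = -2*(-41487) = 82974)
L(U) = 90 - U (L(U) = 7 - (U - 83) = 7 - (-83 + U) = 7 + (83 - U) = 90 - U)
L(-60) + V = (90 - 1*(-60)) + 82974 = (90 + 60) + 82974 = 150 + 82974 = 83124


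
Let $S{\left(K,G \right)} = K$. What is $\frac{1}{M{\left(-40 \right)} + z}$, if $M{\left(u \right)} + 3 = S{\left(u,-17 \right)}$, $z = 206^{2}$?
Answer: $\frac{1}{42393} \approx 2.3589 \cdot 10^{-5}$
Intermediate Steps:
$z = 42436$
$M{\left(u \right)} = -3 + u$
$\frac{1}{M{\left(-40 \right)} + z} = \frac{1}{\left(-3 - 40\right) + 42436} = \frac{1}{-43 + 42436} = \frac{1}{42393}$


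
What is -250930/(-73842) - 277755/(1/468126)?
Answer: -4800628551051265/36921 ≈ -1.3002e+11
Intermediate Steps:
-250930/(-73842) - 277755/(1/468126) = -250930*(-1/73842) - 277755/1/468126 = 125465/36921 - 277755*468126 = 125465/36921 - 130024337130 = -4800628551051265/36921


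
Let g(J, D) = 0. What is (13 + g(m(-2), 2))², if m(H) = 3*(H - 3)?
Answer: 169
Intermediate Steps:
m(H) = -9 + 3*H (m(H) = 3*(-3 + H) = -9 + 3*H)
(13 + g(m(-2), 2))² = (13 + 0)² = 13² = 169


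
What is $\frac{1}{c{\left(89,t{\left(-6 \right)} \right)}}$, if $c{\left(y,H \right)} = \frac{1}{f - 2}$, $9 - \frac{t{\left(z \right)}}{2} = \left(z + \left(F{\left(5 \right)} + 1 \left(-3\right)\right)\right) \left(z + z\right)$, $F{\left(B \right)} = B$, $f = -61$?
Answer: $-63$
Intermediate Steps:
$t{\left(z \right)} = 18 - 4 z \left(2 + z\right)$ ($t{\left(z \right)} = 18 - 2 \left(z + \left(5 + 1 \left(-3\right)\right)\right) \left(z + z\right) = 18 - 2 \left(z + \left(5 - 3\right)\right) 2 z = 18 - 2 \left(z + 2\right) 2 z = 18 - 2 \left(2 + z\right) 2 z = 18 - 2 \cdot 2 z \left(2 + z\right) = 18 - 4 z \left(2 + z\right)$)
$c{\left(y,H \right)} = - \frac{1}{63}$ ($c{\left(y,H \right)} = \frac{1}{-61 - 2} = \frac{1}{-63} = - \frac{1}{63}$)
$\frac{1}{c{\left(89,t{\left(-6 \right)} \right)}} = \frac{1}{- \frac{1}{63}} = -63$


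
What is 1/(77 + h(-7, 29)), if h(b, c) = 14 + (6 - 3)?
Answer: 1/94 ≈ 0.010638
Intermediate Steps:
h(b, c) = 17 (h(b, c) = 14 + 3 = 17)
1/(77 + h(-7, 29)) = 1/(77 + 17) = 1/94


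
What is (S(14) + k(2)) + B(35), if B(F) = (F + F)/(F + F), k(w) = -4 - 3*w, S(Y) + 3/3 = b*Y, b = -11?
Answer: -164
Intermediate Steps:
S(Y) = -1 - 11*Y
B(F) = 1 (B(F) = (2*F)/((2*F)) = (2*F)*(1/(2*F)) = 1)
(S(14) + k(2)) + B(35) = ((-1 - 11*14) + (-4 - 3*2)) + 1 = ((-1 - 154) + (-4 - 6)) + 1 = (-155 - 10) + 1 = -165 + 1 = -164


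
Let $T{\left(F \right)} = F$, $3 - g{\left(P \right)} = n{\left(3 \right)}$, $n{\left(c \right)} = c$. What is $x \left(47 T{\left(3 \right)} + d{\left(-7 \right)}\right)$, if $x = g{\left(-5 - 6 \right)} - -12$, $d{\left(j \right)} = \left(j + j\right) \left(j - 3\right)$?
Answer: $3372$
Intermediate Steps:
$d{\left(j \right)} = 2 j \left(-3 + j\right)$
$g{\left(P \right)} = 0$ ($g{\left(P \right)} = 3 - 3 = 0$)
$x = 12$ ($x = 0 - -12 = 0 + 12 = 12$)
$x \left(47 T{\left(3 \right)} + d{\left(-7 \right)}\right) = 12 \left(47 \cdot 3 + 2 \left(-7\right) \left(-3 - 7\right)\right) = 12 \left(141 + 2 \left(-7\right) \left(-10\right)\right) = 12 \left(141 + 140\right) = 12 \cdot 281 = 3372$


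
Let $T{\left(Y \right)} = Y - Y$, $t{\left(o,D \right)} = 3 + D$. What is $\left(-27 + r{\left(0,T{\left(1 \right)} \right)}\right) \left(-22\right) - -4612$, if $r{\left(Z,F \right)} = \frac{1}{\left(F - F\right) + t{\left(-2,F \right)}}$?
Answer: $\frac{15596}{3} \approx 5198.7$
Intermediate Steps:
$T{\left(Y \right)} = 0$
$r{\left(Z,F \right)} = \frac{1}{3 + F}$ ($r{\left(Z,F \right)} = \frac{1}{\left(F - F\right) + \left(3 + F\right)} = \frac{1}{0 + \left(3 + F\right)} = \frac{1}{3 + F}$)
$\left(-27 + r{\left(0,T{\left(1 \right)} \right)}\right) \left(-22\right) - -4612 = \left(-27 + \frac{1}{3 + 0}\right) \left(-22\right) - -4612 = \left(-27 + \frac{1}{3}\right) \left(-22\right) + 4612 = \left(- \frac{80}{3}\right) \left(-22\right) + 4612 = \frac{1760}{3} + 4612 = \frac{15596}{3}$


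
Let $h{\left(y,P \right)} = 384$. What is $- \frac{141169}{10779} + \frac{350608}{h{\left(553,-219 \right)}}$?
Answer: $\frac{25868019}{28744} \approx 899.95$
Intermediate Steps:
$- \frac{141169}{10779} + \frac{350608}{h{\left(553,-219 \right)}} = - \frac{141169}{10779} + \frac{350608}{384} = \left(-141169\right) \frac{1}{10779} + 350608 \cdot \frac{1}{384} = - \frac{141169}{10779} + \frac{21913}{24} = \frac{25868019}{28744}$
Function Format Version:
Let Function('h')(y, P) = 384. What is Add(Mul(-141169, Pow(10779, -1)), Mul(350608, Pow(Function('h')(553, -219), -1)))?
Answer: Rational(25868019, 28744) ≈ 899.95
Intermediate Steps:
Add(Mul(-141169, Pow(10779, -1)), Mul(350608, Pow(Function('h')(553, -219), -1))) = Add(Mul(-141169, Pow(10779, -1)), Mul(350608, Pow(384, -1))) = Add(Mul(-141169, Rational(1, 10779)), Mul(350608, Rational(1, 384))) = Add(Rational(-141169, 10779), Rational(21913, 24)) = Rational(25868019, 28744)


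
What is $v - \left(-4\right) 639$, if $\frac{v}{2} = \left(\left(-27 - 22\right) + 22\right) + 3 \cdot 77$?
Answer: $2964$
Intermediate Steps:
$v = 408$ ($v = 2 \left(\left(\left(-27 - 22\right) + 22\right) + 3 \cdot 77\right) = 2 \left(\left(-49 + 22\right) + 231\right) = 2 \left(-27 + 231\right) = 2 \cdot 204 = 408$)
$v - \left(-4\right) 639 = 408 - \left(-4\right) 639 = 408 - -2556 = 408 + 2556 = 2964$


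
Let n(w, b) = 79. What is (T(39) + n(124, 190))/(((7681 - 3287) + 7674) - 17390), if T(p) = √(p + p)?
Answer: -79/5322 - √78/5322 ≈ -0.016504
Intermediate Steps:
T(p) = √2*√p (T(p) = √(2*p) = √2*√p)
(T(39) + n(124, 190))/(((7681 - 3287) + 7674) - 17390) = (√2*√39 + 79)/(((7681 - 3287) + 7674) - 17390) = (√78 + 79)/((4394 + 7674) - 17390) = (79 + √78)/(12068 - 17390) = (79 + √78)/(-5322) = (79 + √78)*(-1/5322) = -79/5322 - √78/5322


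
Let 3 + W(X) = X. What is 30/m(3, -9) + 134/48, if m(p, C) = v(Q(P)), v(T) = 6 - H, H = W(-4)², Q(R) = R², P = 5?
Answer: 2161/1032 ≈ 2.0940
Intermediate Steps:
W(X) = -3 + X
H = 49 (H = (-3 - 4)² = (-7)² = 49)
v(T) = -43 (v(T) = 6 - 1*49 = 6 - 49 = -43)
m(p, C) = -43
30/m(3, -9) + 134/48 = 30/(-43) + 134/48 = 30*(-1/43) + 134*(1/48) = -30/43 + 67/24 = 2161/1032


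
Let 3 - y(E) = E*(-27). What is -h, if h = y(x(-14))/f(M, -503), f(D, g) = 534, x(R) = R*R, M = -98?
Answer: -1765/178 ≈ -9.9157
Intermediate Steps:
x(R) = R**2
y(E) = 3 + 27*E (y(E) = 3 - E*(-27) = 3 - (-27)*E = 3 + 27*E)
h = 1765/178 (h = (3 + 27*(-14)**2)/534 = (3 + 27*196)*(1/534) = (3 + 5292)*(1/534) = 5295*(1/534) = 1765/178 ≈ 9.9157)
-h = -1*1765/178 = -1765/178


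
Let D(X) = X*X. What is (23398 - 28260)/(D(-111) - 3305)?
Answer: -2431/4508 ≈ -0.53926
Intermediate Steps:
D(X) = X²
(23398 - 28260)/(D(-111) - 3305) = (23398 - 28260)/((-111)² - 3305) = -4862/(12321 - 3305) = -4862/9016 = -4862*1/9016 = -2431/4508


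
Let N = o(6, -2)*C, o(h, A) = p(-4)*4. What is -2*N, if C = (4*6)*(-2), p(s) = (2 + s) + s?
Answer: -2304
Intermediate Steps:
p(s) = 2 + 2*s
C = -48 (C = 24*(-2) = -48)
o(h, A) = -24 (o(h, A) = (2 + 2*(-4))*4 = (2 - 8)*4 = -6*4 = -24)
N = 1152 (N = -24*(-48) = 1152)
-2*N = -2*1152 = -2304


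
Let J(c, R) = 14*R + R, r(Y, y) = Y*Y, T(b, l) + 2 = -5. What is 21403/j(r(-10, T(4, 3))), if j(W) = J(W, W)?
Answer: 21403/1500 ≈ 14.269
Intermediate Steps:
T(b, l) = -7 (T(b, l) = -2 - 5 = -7)
r(Y, y) = Y**2
J(c, R) = 15*R
j(W) = 15*W
21403/j(r(-10, T(4, 3))) = 21403/((15*(-10)**2)) = 21403/((15*100)) = 21403/1500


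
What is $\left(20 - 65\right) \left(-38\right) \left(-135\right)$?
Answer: $-230850$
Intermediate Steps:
$\left(20 - 65\right) \left(-38\right) \left(-135\right) = \left(-45\right) \left(-38\right) \left(-135\right) = 1710 \left(-135\right) = -230850$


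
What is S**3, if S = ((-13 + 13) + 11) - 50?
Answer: -59319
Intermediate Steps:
S = -39 (S = (0 + 11) - 50 = 11 - 50 = -39)
S**3 = (-39)**3 = -59319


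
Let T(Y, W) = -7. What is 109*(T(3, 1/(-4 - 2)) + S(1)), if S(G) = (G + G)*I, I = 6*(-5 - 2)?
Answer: -9919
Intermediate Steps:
I = -42 (I = 6*(-7) = -42)
S(G) = -84*G (S(G) = (G + G)*(-42) = (2*G)*(-42) = -84*G)
109*(T(3, 1/(-4 - 2)) + S(1)) = 109*(-7 - 84*1) = 109*(-7 - 84) = 109*(-91) = -9919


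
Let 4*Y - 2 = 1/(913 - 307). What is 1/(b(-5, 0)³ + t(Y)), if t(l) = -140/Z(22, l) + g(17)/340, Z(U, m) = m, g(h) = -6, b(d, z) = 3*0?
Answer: -206210/57694839 ≈ -0.0035741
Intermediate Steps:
b(d, z) = 0
Y = 1213/2424 (Y = ½ + 1/(4*(913 - 307)) = ½ + (¼)/606 = ½ + (¼)*(1/606) = ½ + 1/2424 = 1213/2424 ≈ 0.50041)
t(l) = -3/170 - 140/l (t(l) = -140/l - 6/340 = -140/l - 6*1/340 = -140/l - 3/170 = -3/170 - 140/l)
1/(b(-5, 0)³ + t(Y)) = 1/(0³ + (-3/170 - 140/1213/2424)) = 1/(0 + (-3/170 - 140*2424/1213)) = 1/(0 + (-3/170 - 339360/1213)) = 1/(0 - 57694839/206210) = 1/(-57694839/206210) = -206210/57694839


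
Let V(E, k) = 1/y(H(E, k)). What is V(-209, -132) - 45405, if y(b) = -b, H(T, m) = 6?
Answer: -272431/6 ≈ -45405.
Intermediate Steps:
V(E, k) = -⅙ (V(E, k) = 1/(-1*6) = 1/(-6) = -⅙)
V(-209, -132) - 45405 = -⅙ - 45405 = -272431/6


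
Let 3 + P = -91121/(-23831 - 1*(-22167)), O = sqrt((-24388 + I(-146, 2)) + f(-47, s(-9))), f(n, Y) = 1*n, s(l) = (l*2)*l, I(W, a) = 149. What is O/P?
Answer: 1664*I*sqrt(24286)/86129 ≈ 3.0108*I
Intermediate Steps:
s(l) = 2*l**2 (s(l) = (2*l)*l = 2*l**2)
f(n, Y) = n
O = I*sqrt(24286) (O = sqrt((-24388 + 149) - 47) = sqrt(-24239 - 47) = sqrt(-24286) = I*sqrt(24286) ≈ 155.84*I)
P = 86129/1664 (P = -3 - 91121/(-23831 - 1*(-22167)) = -3 - 91121/(-23831 + 22167) = -3 - 91121/(-1664) = -3 - 91121*(-1/1664) = -3 + 91121/1664 = 86129/1664 ≈ 51.760)
O/P = (I*sqrt(24286))/(86129/1664) = (I*sqrt(24286))*(1664/86129) = 1664*I*sqrt(24286)/86129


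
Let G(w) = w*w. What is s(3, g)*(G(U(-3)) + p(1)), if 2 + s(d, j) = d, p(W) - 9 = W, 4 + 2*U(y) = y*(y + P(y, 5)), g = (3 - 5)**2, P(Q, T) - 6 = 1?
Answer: 74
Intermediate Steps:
P(Q, T) = 7 (P(Q, T) = 6 + 1 = 7)
g = 4 (g = (-2)**2 = 4)
U(y) = -2 + y*(7 + y)/2 (U(y) = -2 + (y*(y + 7))/2 = -2 + (y*(7 + y))/2 = -2 + y*(7 + y)/2)
G(w) = w**2
p(W) = 9 + W
s(d, j) = -2 + d
s(3, g)*(G(U(-3)) + p(1)) = (-2 + 3)*((-2 + (1/2)*(-3)**2 + (7/2)*(-3))**2 + (9 + 1)) = 1*((-2 + (1/2)*9 - 21/2)**2 + 10) = 1*((-2 + 9/2 - 21/2)**2 + 10) = 1*((-8)**2 + 10) = 1*(64 + 10) = 1*74 = 74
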